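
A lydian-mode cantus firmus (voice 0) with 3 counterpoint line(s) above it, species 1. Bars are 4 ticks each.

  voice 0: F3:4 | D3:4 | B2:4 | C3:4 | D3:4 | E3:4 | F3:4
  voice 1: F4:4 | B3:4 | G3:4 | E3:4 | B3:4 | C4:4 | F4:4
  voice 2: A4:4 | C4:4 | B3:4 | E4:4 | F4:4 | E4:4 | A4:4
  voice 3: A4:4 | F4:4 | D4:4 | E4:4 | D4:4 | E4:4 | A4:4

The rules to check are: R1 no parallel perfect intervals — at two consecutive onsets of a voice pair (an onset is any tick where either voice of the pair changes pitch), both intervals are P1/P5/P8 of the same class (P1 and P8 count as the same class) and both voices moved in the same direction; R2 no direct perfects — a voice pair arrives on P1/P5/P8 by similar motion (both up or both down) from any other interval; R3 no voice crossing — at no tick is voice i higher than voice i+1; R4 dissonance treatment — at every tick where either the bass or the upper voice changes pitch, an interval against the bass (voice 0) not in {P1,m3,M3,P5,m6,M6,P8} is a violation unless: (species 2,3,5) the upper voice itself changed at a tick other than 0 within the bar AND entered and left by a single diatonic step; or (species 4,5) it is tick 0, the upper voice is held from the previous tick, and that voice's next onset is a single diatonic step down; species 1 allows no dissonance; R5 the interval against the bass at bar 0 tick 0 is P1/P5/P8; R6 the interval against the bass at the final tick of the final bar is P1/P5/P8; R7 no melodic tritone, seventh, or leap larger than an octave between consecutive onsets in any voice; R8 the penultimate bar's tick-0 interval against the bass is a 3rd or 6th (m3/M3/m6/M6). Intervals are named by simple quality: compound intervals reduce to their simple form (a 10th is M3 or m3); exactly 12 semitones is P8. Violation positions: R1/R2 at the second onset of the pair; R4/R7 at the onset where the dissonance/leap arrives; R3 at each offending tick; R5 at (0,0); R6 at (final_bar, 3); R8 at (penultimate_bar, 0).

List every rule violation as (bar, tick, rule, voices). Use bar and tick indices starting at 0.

(0, 0, R5, (0, 2))
(0, 0, R5, (0, 3))
(1, 0, R4, (0, 2))
(1, 0, R7, (1,))
(2, 0, R2, (0, 2))
(2, 0, R2, (1, 3))
(3, 0, R2, (2, 3))
(4, 0, R3, (2, 3))
(4, 1, R3, (2, 3))
(4, 2, R3, (2, 3))
(4, 3, R3, (2, 3))
(5, 0, R1, (0, 3))
(5, 0, R8, (0, 2))
(5, 0, R8, (0, 3))
(6, 0, R1, (2, 3))
(6, 0, R2, (0, 1))
(6, 3, R6, (0, 2))
(6, 3, R6, (0, 3))

bar 0: v0=F3 v1=F4 v2=A4 v3=A4 downbeat M3
bar 1: v0=D3 v1=B3 v2=C4 v3=F4 downbeat m3
bar 2: v0=B2 v1=G3 v2=B3 v3=D4 downbeat m3
bar 3: v0=C3 v1=E3 v2=E4 v3=E4 downbeat M3
bar 4: v0=D3 v1=B3 v2=F4 v3=D4 downbeat P8
bar 5: v0=E3 v1=C4 v2=E4 v3=E4 downbeat P8
bar 6: v0=F3 v1=F4 v2=A4 v3=A4 downbeat M3
  -> R5 @ bar 0 tick 0 v(0, 2): opens on M3
  -> R5 @ bar 0 tick 0 v(0, 3): opens on M3
  -> R4 @ bar 1 tick 0 v(0, 2): D3/C4 m7 untreated
  -> R7 @ bar 1 tick 0 v(1,): F4->B3 leap 6st
  -> R2 @ bar 2 tick 0 v(0, 2): D3/C4 m7 -> B2/B3 P8 similar
  -> R2 @ bar 2 tick 0 v(1, 3): B3/F4 TT -> G3/D4 P5 similar
  -> R2 @ bar 3 tick 0 v(2, 3): B3/D4 m3 -> E4/E4 P1 similar
  -> R3 @ bar 4 tick 0 v(2, 3): F4 above D4
  -> R3 @ bar 4 tick 1 v(2, 3): F4 above D4
  -> R3 @ bar 4 tick 2 v(2, 3): F4 above D4
  -> R3 @ bar 4 tick 3 v(2, 3): F4 above D4
  -> R1 @ bar 5 tick 0 v(0, 3): D3/D4 P8 -> E3/E4 P8 similar
  -> R8 @ bar 5 tick 0 v(0, 2): penult P8 not 3rd/6th
  -> R8 @ bar 5 tick 0 v(0, 3): penult P8 not 3rd/6th
  -> R1 @ bar 6 tick 0 v(2, 3): E4/E4 P1 -> A4/A4 P1 similar
  -> R2 @ bar 6 tick 0 v(0, 1): E3/C4 m6 -> F3/F4 P8 similar
  -> R6 @ bar 6 tick 3 v(0, 2): closes on M3
  -> R6 @ bar 6 tick 3 v(0, 3): closes on M3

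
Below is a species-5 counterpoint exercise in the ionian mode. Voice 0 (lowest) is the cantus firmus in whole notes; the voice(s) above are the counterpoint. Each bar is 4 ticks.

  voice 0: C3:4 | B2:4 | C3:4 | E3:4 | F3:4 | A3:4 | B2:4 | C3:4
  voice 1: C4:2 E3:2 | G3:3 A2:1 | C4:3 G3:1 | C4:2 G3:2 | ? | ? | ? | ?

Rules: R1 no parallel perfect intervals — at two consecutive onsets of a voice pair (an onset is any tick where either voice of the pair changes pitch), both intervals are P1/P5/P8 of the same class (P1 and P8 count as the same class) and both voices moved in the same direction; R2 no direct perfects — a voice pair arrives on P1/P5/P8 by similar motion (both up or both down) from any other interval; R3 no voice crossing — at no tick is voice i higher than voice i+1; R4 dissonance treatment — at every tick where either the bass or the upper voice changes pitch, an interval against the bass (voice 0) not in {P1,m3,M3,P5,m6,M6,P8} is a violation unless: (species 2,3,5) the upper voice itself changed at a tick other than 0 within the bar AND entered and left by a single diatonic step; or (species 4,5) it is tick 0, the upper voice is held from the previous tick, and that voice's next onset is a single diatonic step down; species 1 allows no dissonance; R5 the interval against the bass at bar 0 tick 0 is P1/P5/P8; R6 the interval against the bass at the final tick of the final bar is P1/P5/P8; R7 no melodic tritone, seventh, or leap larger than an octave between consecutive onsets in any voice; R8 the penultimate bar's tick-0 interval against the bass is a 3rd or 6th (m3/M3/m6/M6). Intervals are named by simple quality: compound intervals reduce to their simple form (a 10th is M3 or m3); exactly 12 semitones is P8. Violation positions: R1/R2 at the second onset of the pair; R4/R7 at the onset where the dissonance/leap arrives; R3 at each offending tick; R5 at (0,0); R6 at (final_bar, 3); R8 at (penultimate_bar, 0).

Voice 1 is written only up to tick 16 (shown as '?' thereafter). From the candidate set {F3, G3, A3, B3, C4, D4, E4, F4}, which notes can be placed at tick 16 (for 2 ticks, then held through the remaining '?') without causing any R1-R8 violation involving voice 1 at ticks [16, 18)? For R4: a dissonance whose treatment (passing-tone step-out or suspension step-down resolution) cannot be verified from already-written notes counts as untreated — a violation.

{A3, D4, F3}

F3: legal
G3: violates R4
A3: legal
B3: violates R4
C4: violates R2
D4: legal
E4: violates R4
F4: violates R2,R7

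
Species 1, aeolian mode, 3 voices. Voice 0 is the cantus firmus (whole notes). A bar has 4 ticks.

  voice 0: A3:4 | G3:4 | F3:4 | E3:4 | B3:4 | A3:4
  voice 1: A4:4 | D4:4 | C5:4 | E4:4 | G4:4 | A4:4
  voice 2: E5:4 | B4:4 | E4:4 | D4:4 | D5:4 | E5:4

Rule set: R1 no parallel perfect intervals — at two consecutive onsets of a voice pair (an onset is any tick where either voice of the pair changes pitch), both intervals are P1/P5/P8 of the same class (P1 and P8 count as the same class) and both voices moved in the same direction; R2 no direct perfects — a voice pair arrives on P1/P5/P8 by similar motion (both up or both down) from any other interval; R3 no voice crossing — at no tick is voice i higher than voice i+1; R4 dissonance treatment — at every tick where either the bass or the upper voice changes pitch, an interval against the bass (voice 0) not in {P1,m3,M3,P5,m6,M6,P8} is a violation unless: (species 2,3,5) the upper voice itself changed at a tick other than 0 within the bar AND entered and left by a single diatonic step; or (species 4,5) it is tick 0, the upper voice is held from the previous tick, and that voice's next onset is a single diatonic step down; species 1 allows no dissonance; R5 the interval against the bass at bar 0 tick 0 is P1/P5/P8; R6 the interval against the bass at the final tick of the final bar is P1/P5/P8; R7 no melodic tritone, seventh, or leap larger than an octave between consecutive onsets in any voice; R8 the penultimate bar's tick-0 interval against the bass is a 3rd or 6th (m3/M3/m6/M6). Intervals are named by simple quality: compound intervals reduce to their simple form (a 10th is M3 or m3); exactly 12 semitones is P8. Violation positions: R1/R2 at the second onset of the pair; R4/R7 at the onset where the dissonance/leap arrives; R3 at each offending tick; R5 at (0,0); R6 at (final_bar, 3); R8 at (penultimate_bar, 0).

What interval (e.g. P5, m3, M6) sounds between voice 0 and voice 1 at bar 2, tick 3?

P5

voice 0=F3 voice 1=C5 -> P5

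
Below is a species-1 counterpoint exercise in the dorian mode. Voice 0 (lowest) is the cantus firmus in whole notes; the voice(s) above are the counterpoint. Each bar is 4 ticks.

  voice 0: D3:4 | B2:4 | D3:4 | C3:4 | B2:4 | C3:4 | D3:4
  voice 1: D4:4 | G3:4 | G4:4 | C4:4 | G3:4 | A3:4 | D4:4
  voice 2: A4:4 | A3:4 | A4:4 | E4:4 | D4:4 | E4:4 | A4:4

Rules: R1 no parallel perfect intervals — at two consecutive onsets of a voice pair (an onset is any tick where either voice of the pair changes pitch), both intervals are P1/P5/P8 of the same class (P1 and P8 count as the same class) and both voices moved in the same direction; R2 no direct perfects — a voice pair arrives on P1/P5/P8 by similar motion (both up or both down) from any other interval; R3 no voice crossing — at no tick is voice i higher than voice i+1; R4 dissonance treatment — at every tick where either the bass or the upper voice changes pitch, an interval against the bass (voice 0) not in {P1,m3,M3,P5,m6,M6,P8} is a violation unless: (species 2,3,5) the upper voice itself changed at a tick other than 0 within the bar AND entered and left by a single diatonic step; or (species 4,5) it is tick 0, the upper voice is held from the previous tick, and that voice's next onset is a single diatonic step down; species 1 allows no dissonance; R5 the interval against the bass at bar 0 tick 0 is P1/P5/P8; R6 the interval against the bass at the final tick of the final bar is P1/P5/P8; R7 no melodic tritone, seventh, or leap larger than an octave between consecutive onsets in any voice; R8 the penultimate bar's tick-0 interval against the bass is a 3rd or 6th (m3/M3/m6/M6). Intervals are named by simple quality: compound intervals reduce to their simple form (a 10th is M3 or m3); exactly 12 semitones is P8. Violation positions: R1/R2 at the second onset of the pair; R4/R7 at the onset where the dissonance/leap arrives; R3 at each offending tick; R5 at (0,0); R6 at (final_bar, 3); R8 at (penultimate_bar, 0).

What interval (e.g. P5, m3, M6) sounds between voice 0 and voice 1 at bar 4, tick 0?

m6

voice 0=B2 voice 1=G3 -> m6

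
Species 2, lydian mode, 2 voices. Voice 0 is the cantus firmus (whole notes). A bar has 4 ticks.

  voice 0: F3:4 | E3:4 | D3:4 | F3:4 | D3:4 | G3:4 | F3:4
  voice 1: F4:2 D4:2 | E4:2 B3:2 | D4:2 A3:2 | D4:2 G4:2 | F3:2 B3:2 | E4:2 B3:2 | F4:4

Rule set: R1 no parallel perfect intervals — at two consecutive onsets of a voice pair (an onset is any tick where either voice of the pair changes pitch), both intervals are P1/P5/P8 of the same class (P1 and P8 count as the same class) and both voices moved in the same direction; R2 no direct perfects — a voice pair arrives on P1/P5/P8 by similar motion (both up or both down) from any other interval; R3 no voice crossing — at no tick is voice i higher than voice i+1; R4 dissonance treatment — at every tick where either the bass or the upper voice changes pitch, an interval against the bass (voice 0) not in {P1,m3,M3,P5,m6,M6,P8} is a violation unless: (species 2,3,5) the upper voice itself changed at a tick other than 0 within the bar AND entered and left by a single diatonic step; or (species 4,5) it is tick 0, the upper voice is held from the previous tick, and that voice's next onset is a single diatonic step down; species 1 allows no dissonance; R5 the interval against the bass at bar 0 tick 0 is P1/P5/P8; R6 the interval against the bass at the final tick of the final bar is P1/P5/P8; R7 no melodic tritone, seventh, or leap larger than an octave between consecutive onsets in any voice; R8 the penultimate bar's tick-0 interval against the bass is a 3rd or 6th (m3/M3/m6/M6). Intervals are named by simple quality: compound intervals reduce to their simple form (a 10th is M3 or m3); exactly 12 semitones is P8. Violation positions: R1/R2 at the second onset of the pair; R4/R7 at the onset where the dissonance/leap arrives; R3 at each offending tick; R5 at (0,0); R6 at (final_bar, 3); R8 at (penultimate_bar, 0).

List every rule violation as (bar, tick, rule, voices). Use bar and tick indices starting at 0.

bar 0: v0=F3 v1=F4 downbeat P8
bar 1: v0=E3 v1=E4 downbeat P8
bar 2: v0=D3 v1=D4 downbeat P8
bar 3: v0=F3 v1=D4 downbeat M6
bar 4: v0=D3 v1=F3 downbeat m3
bar 5: v0=G3 v1=E4 downbeat M6
bar 6: v0=F3 v1=F4 downbeat P8
  -> R4 @ bar 3 tick 2 v(0, 1): F3/G4 M2 untreated
  -> R7 @ bar 4 tick 0 v(1,): G4->F3 leap 14st
  -> R7 @ bar 4 tick 2 v(1,): F3->B3 leap 6st
  -> R7 @ bar 6 tick 0 v(1,): B3->F4 leap 6st

(3, 2, R4, (0, 1))
(4, 0, R7, (1,))
(4, 2, R7, (1,))
(6, 0, R7, (1,))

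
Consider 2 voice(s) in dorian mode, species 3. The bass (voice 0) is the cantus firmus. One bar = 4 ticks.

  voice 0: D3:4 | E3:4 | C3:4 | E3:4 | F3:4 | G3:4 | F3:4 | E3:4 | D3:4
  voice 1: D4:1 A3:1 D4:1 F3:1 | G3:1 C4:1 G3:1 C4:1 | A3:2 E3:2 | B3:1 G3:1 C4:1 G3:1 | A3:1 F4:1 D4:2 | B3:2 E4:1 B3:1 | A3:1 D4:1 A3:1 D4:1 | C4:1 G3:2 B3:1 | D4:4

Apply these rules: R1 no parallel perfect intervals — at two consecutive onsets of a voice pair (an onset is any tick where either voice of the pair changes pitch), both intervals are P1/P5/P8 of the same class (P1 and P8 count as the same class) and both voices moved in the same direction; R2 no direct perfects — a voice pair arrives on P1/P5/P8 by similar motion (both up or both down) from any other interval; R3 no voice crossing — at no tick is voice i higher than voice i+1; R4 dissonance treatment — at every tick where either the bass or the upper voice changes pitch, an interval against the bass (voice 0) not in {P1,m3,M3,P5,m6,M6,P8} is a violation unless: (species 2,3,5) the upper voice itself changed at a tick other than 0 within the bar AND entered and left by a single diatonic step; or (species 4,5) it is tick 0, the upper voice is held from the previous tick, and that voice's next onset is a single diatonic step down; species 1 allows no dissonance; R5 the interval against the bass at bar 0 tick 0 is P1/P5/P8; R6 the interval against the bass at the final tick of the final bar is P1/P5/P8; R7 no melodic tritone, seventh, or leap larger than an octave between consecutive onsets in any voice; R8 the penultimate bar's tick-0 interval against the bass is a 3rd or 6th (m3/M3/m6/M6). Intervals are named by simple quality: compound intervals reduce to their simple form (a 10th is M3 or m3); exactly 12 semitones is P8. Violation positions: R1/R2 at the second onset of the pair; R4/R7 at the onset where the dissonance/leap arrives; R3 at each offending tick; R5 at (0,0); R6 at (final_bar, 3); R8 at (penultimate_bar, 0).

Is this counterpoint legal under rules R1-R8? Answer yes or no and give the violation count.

bar 0: v0=D3 v1=D4 (P8)
bar 1: v0=E3 v1=G3 (m3)
bar 2: v0=C3 v1=A3 (M6)
bar 3: v0=E3 v1=B3 (P5)
bar 4: v0=F3 v1=A3 (M3)
bar 5: v0=G3 v1=B3 (M3)
bar 6: v0=F3 v1=A3 (M3)
bar 7: v0=E3 v1=C4 (m6)
bar 8: v0=D3 v1=D4 (P8)
  R2 @ bar3.0: C3/E3 M3 -> E3/B3 P5 similar

No (1 violations)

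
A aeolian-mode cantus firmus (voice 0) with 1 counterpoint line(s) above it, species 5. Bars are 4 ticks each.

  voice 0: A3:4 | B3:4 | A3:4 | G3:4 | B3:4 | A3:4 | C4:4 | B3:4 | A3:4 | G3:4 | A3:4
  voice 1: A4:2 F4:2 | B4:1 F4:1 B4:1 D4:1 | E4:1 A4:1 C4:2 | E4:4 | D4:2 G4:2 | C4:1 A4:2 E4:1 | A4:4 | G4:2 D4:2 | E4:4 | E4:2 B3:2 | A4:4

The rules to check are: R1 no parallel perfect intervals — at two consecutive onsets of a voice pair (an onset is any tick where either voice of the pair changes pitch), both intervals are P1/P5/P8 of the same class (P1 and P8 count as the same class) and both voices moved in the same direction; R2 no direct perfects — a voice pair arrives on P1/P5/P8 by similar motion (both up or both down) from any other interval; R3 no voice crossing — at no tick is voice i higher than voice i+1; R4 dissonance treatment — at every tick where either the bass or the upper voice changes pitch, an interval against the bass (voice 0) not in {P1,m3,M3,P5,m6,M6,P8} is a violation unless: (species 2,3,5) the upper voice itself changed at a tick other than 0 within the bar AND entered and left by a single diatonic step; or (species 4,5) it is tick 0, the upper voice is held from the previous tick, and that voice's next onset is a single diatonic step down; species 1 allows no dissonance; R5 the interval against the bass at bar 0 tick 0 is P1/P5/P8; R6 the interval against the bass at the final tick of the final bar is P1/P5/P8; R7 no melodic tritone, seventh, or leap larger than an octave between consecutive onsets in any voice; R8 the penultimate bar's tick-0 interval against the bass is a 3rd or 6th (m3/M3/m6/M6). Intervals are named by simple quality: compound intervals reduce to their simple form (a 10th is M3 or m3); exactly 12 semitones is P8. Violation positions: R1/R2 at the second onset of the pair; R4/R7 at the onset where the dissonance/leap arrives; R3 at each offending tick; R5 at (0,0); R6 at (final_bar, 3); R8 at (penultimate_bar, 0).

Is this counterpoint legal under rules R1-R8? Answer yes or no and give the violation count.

No (7 violations)

bar 0: v0=A3 v1=A4 (P8)
bar 1: v0=B3 v1=B4 (P8)
bar 2: v0=A3 v1=E4 (P5)
bar 3: v0=G3 v1=E4 (M6)
bar 4: v0=B3 v1=D4 (m3)
bar 5: v0=A3 v1=C4 (m3)
bar 6: v0=C4 v1=A4 (M6)
bar 7: v0=B3 v1=G4 (m6)
bar 8: v0=A3 v1=E4 (P5)
bar 9: v0=G3 v1=E4 (M6)
bar 10: v0=A3 v1=A4 (P8)
  R2 @ bar1.0: A3/F4 m6 -> B3/B4 P8 similar
  R7 @ bar1.0: F4->B4 leap 6st
  R4 @ bar1.1: B3/F4 TT untreated
  R7 @ bar1.1: B4->F4 leap 6st
  R7 @ bar1.2: F4->B4 leap 6st
  R2 @ bar10.0: G3/B3 M3 -> A3/A4 P8 similar
  R7 @ bar10.0: B3->A4 leap 10st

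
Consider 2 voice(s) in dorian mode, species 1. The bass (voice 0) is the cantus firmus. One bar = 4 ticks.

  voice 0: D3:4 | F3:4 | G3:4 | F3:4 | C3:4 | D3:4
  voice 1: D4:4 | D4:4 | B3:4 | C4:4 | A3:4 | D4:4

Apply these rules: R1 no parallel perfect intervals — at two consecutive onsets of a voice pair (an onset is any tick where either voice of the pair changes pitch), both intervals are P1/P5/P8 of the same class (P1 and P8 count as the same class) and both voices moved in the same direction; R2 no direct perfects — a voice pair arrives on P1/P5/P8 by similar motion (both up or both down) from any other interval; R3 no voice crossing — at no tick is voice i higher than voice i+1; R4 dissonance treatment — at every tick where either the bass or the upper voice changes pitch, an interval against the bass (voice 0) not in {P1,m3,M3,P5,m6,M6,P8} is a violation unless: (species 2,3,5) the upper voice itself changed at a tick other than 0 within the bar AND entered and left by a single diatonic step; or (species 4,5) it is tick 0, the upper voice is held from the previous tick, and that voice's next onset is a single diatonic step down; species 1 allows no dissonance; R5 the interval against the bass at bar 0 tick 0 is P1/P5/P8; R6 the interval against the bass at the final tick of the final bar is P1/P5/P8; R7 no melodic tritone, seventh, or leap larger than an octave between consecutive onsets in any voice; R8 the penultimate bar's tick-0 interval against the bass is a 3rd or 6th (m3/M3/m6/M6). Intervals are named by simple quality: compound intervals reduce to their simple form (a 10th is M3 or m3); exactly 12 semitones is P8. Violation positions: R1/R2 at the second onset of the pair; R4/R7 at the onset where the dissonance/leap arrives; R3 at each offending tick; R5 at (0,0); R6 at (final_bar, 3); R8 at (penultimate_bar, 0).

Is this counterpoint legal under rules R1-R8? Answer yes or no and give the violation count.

bar 0: v0=D3 v1=D4 (P8)
bar 1: v0=F3 v1=D4 (M6)
bar 2: v0=G3 v1=B3 (M3)
bar 3: v0=F3 v1=C4 (P5)
bar 4: v0=C3 v1=A3 (M6)
bar 5: v0=D3 v1=D4 (P8)
  R2 @ bar5.0: C3/A3 M6 -> D3/D4 P8 similar

No (1 violations)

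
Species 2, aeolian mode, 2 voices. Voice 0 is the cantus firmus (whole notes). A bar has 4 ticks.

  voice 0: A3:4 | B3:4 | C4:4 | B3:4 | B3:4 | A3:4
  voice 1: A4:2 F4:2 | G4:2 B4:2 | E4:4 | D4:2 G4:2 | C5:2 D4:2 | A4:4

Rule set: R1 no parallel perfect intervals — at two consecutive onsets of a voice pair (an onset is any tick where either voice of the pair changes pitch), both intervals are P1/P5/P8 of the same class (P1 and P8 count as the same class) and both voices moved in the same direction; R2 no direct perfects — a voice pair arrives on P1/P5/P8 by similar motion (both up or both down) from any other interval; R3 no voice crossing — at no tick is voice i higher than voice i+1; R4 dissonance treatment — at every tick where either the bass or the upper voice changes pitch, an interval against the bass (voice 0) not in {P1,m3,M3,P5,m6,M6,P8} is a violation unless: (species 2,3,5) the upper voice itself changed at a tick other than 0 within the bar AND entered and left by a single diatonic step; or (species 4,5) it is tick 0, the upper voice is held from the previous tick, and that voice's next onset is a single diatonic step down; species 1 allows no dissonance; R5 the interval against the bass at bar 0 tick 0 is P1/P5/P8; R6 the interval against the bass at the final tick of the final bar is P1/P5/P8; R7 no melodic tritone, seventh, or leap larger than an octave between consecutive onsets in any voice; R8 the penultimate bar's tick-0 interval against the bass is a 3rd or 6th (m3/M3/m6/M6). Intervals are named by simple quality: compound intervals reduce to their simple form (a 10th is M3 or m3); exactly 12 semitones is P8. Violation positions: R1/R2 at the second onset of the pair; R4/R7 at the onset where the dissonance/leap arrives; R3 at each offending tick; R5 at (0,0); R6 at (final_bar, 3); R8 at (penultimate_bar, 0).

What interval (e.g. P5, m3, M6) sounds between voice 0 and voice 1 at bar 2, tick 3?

voice 0=C4 voice 1=E4 -> M3

M3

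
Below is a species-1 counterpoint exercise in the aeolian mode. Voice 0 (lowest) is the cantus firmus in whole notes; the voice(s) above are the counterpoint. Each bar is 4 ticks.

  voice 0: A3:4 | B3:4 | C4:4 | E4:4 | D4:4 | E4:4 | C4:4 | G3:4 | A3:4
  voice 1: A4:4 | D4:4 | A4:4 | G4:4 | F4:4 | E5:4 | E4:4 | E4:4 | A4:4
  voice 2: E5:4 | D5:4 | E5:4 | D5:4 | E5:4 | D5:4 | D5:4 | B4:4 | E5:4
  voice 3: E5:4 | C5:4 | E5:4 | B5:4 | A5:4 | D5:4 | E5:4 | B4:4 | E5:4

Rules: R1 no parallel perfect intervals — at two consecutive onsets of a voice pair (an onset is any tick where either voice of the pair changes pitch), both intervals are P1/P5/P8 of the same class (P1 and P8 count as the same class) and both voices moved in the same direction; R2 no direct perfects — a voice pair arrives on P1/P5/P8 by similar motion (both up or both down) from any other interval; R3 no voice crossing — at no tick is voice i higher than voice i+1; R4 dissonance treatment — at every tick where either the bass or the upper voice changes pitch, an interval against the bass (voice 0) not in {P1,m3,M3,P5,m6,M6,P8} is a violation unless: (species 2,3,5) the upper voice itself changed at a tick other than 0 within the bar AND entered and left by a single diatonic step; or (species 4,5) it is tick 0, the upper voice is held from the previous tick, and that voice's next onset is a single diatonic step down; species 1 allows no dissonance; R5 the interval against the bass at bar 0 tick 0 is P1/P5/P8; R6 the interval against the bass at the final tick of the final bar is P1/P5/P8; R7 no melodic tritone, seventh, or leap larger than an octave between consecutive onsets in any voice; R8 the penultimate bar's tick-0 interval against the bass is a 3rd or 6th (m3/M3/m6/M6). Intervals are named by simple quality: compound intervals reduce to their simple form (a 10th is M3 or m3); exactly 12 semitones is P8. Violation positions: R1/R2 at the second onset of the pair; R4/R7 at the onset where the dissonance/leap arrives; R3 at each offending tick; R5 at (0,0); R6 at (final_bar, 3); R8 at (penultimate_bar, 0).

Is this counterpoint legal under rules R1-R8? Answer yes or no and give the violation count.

bar 0: v0=A3 v1=A4 v2=E5 v3=E5 (P5)
bar 1: v0=B3 v1=D4 v2=D5 v3=C5 (m2)
bar 2: v0=C4 v1=A4 v2=E5 v3=E5 (M3)
bar 3: v0=E4 v1=G4 v2=D5 v3=B5 (P5)
bar 4: v0=D4 v1=F4 v2=E5 v3=A5 (P5)
bar 5: v0=E4 v1=E5 v2=D5 v3=D5 (m7)
bar 6: v0=C4 v1=E4 v2=D5 v3=E5 (M3)
bar 7: v0=G3 v1=E4 v2=B4 v3=B4 (M3)
bar 8: v0=A3 v1=A4 v2=E5 v3=E5 (P5)
  R2 @ bar1.0: A4/E5 P5 -> D4/D5 P8 similar
  R3 @ bar1.0: D5 above C5
  R4 @ bar1.0: B3/C5 m2 untreated
  R3 @ bar1.1: D5 above C5
  R3 @ bar1.2: D5 above C5
  R3 @ bar1.3: D5 above C5
  R2 @ bar2.0: D4/D5 P8 -> A4/E5 P5 similar
  R2 @ bar2.0: D4/C5 m7 -> A4/E5 P5 similar
  R2 @ bar2.0: D5/C5 M2 -> E5/E5 P1 similar
  R1 @ bar3.0: A4/E5 P5 -> G4/D5 P5 similar
  R2 @ bar3.0: C4/E5 M3 -> E4/B5 P5 similar
  R4 @ bar3.0: E4/D5 m7 untreated
  R1 @ bar4.0: E4/B5 P5 -> D4/A5 P5 similar
  R4 @ bar4.0: D4/E5 M2 untreated
  R2 @ bar5.0: D4/F4 m3 -> E4/E5 P8 similar
  R2 @ bar5.0: E5/A5 P4 -> D5/D5 P1 similar
  R3 @ bar5.0: E5 above D5
  R4 @ bar5.0: E4/D5 m7 untreated
  R4 @ bar5.0: E4/D5 m7 untreated
  R7 @ bar5.0: F4->E5 leap 11st
  R3 @ bar5.1: E5 above D5
  R3 @ bar5.2: E5 above D5
  R3 @ bar5.3: E5 above D5
  R4 @ bar6.0: C4/D5 M2 untreated
  R2 @ bar7.0: D5/E5 M2 -> B4/B4 P1 similar
  R1 @ bar8.0: E4/B4 P5 -> A4/E5 P5 similar
  R1 @ bar8.0: E4/B4 P5 -> A4/E5 P5 similar
  R1 @ bar8.0: B4/B4 P1 -> E5/E5 P1 similar
  R2 @ bar8.0: G3/E4 M6 -> A3/A4 P8 similar
  R2 @ bar8.0: G3/B4 M3 -> A3/E5 P5 similar
  R2 @ bar8.0: G3/B4 M3 -> A3/E5 P5 similar

No (31 violations)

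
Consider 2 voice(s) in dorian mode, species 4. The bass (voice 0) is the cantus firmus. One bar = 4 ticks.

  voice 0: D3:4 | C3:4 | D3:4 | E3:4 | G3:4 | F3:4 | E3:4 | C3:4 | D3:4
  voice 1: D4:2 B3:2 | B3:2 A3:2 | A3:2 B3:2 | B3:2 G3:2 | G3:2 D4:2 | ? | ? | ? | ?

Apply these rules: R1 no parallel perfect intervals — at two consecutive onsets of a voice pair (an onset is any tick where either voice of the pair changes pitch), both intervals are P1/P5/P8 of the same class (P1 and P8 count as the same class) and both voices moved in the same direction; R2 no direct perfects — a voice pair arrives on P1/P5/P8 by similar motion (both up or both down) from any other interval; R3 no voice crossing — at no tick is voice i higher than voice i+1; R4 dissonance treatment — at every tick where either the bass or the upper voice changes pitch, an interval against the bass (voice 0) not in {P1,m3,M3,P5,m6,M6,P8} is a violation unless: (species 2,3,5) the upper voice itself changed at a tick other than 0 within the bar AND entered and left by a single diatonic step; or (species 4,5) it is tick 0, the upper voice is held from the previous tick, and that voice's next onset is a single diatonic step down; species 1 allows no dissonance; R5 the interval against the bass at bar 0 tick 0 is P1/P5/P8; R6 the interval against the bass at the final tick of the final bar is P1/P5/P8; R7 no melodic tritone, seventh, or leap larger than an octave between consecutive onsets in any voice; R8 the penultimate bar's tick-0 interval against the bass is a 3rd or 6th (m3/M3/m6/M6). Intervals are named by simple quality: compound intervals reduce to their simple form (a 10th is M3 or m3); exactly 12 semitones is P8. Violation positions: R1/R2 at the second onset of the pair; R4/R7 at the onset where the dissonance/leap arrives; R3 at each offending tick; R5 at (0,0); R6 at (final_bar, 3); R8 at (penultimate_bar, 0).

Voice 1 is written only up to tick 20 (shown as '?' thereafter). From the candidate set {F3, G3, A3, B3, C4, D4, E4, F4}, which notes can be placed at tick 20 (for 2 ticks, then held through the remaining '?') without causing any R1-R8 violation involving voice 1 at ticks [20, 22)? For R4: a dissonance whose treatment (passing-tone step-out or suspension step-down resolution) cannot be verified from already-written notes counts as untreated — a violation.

F3: violates R2
G3: violates R4
A3: legal
B3: violates R4
C4: violates R1
D4: legal
E4: violates R4
F4: legal

{A3, D4, F4}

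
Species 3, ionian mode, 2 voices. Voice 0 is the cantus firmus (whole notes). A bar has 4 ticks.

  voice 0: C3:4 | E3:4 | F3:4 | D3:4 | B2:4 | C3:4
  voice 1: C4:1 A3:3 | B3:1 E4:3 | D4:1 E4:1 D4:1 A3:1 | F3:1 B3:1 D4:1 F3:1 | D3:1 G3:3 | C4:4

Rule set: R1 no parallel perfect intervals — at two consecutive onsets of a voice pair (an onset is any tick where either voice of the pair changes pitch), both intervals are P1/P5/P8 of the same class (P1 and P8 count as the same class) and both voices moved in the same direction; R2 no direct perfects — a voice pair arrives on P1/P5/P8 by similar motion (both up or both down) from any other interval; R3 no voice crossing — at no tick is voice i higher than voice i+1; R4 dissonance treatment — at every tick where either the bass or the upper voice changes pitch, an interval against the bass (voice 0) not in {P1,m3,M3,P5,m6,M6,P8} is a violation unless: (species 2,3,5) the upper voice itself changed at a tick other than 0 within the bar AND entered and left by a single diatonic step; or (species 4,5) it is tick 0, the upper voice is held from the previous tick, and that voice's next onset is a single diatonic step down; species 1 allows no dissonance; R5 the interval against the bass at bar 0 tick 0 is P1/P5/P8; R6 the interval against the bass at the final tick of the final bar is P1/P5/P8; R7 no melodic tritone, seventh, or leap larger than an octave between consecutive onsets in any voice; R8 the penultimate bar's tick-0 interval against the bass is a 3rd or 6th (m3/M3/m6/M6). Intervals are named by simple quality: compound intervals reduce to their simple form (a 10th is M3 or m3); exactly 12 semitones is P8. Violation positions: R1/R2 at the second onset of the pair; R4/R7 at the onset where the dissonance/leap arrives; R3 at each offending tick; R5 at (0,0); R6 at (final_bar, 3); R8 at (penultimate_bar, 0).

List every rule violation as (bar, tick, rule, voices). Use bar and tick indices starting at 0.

bar 0: v0=C3 v1=C4 downbeat P8
bar 1: v0=E3 v1=B3 downbeat P5
bar 2: v0=F3 v1=D4 downbeat M6
bar 3: v0=D3 v1=F3 downbeat m3
bar 4: v0=B2 v1=D3 downbeat m3
bar 5: v0=C3 v1=C4 downbeat P8
  -> R2 @ bar 1 tick 0 v(0, 1): C3/A3 M6 -> E3/B3 P5 similar
  -> R7 @ bar 3 tick 1 v(1,): F3->B3 leap 6st
  -> R2 @ bar 5 tick 0 v(0, 1): B2/G3 m6 -> C3/C4 P8 similar

(1, 0, R2, (0, 1))
(3, 1, R7, (1,))
(5, 0, R2, (0, 1))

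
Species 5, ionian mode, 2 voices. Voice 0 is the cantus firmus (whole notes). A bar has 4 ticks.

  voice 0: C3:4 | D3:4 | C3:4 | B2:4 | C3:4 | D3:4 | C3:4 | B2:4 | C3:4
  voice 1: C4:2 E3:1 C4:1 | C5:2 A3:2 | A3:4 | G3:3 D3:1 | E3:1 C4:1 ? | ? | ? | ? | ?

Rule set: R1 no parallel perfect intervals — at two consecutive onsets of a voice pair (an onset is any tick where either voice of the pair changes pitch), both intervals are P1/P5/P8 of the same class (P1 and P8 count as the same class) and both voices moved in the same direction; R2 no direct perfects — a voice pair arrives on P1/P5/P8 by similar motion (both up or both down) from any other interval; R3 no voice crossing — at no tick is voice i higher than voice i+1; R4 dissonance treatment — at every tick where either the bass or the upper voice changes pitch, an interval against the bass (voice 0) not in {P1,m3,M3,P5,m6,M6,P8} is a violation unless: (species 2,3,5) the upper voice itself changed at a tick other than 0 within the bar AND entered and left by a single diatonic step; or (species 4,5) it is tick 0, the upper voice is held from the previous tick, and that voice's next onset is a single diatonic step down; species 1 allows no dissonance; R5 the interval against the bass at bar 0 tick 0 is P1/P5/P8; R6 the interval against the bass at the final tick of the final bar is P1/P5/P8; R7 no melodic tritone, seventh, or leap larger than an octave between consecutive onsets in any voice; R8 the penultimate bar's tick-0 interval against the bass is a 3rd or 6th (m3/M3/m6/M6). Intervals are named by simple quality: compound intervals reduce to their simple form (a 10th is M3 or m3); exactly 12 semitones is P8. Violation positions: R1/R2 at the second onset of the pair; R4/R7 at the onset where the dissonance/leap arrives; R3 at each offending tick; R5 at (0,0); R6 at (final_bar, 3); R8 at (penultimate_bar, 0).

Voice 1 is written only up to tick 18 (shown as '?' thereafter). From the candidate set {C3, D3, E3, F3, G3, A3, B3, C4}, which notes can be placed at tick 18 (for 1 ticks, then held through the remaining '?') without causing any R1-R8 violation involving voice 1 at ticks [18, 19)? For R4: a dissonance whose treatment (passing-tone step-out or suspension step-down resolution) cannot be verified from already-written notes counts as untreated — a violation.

{A3, C3, C4, E3, G3}

C3: legal
D3: violates R4,R7
E3: legal
F3: violates R4
G3: legal
A3: legal
B3: violates R4
C4: legal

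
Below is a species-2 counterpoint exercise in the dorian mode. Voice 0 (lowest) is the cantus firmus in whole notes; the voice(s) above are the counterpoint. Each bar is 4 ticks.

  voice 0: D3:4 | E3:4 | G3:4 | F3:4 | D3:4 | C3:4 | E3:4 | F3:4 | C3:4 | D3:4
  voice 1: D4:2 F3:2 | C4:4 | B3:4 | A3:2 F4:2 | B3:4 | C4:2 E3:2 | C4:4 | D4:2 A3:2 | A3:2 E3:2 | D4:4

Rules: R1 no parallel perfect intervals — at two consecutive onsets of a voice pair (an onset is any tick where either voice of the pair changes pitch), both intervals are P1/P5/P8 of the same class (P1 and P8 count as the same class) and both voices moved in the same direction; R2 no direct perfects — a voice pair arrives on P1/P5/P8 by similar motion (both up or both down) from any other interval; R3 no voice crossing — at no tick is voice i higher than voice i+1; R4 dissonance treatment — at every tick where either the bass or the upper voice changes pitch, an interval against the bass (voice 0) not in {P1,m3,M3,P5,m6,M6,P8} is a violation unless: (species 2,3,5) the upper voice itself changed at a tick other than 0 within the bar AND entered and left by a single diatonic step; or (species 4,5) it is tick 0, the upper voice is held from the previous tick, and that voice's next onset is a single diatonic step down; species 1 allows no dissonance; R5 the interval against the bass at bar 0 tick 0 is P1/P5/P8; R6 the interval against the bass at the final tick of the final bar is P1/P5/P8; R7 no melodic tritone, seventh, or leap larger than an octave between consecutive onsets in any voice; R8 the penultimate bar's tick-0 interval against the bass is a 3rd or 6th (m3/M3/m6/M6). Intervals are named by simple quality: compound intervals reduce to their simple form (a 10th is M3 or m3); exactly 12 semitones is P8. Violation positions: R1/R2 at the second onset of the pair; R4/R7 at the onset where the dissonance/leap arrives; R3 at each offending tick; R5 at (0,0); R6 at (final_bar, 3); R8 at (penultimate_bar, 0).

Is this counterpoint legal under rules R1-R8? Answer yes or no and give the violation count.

No (3 violations)

bar 0: v0=D3 v1=D4 (P8)
bar 1: v0=E3 v1=C4 (m6)
bar 2: v0=G3 v1=B3 (M3)
bar 3: v0=F3 v1=A3 (M3)
bar 4: v0=D3 v1=B3 (M6)
bar 5: v0=C3 v1=C4 (P8)
bar 6: v0=E3 v1=C4 (m6)
bar 7: v0=F3 v1=D4 (M6)
bar 8: v0=C3 v1=A3 (M6)
bar 9: v0=D3 v1=D4 (P8)
  R7 @ bar4.0: F4->B3 leap 6st
  R2 @ bar9.0: C3/E3 M3 -> D3/D4 P8 similar
  R7 @ bar9.0: E3->D4 leap 10st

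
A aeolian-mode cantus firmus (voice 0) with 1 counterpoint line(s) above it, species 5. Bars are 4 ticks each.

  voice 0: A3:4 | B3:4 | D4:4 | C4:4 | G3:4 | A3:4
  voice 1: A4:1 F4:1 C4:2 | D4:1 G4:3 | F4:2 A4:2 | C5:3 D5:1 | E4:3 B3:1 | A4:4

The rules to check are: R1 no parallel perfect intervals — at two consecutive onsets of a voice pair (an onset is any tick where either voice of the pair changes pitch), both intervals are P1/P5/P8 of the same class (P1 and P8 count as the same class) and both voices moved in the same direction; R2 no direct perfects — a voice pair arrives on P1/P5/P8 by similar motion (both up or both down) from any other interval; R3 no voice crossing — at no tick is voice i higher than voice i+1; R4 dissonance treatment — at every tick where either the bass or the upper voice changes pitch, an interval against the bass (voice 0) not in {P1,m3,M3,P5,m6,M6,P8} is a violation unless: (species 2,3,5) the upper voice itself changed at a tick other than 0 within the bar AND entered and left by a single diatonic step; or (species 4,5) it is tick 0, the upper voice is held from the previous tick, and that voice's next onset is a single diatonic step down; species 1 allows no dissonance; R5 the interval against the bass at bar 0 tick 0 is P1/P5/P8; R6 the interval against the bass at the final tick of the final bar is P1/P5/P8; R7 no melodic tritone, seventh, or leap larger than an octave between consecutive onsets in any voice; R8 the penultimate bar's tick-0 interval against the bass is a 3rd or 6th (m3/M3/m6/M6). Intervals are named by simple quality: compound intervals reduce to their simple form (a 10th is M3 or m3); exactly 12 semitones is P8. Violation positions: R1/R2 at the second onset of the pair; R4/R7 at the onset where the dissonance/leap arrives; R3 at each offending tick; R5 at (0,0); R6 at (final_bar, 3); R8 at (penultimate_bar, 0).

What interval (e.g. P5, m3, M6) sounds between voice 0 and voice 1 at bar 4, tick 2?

M6

voice 0=G3 voice 1=E4 -> M6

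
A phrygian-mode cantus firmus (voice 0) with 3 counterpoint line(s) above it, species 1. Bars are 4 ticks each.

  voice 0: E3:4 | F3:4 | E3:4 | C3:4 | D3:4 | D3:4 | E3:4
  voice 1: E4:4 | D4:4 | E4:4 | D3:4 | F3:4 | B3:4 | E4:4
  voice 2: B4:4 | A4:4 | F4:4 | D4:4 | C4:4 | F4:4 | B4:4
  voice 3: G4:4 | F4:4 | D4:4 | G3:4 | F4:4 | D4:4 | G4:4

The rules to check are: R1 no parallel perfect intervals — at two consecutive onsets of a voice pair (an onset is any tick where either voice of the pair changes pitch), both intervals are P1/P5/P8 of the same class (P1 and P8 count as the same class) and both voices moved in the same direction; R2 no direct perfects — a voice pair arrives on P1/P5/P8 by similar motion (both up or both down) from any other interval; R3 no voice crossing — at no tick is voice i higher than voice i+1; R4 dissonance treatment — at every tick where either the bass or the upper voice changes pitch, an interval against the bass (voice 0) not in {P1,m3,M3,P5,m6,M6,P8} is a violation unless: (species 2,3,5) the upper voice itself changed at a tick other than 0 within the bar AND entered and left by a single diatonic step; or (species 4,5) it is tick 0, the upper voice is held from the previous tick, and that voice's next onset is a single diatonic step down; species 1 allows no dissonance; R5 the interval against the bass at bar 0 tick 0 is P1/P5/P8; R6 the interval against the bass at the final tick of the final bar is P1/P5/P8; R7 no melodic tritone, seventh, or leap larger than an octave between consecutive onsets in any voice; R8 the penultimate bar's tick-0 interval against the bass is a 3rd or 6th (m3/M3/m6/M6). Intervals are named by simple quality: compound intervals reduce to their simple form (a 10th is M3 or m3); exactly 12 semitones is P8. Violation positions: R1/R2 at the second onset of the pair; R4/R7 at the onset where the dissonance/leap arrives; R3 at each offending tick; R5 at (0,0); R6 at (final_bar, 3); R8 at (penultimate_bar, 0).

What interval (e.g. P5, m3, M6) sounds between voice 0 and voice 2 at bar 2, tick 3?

m2

voice 0=E3 voice 2=F4 -> m2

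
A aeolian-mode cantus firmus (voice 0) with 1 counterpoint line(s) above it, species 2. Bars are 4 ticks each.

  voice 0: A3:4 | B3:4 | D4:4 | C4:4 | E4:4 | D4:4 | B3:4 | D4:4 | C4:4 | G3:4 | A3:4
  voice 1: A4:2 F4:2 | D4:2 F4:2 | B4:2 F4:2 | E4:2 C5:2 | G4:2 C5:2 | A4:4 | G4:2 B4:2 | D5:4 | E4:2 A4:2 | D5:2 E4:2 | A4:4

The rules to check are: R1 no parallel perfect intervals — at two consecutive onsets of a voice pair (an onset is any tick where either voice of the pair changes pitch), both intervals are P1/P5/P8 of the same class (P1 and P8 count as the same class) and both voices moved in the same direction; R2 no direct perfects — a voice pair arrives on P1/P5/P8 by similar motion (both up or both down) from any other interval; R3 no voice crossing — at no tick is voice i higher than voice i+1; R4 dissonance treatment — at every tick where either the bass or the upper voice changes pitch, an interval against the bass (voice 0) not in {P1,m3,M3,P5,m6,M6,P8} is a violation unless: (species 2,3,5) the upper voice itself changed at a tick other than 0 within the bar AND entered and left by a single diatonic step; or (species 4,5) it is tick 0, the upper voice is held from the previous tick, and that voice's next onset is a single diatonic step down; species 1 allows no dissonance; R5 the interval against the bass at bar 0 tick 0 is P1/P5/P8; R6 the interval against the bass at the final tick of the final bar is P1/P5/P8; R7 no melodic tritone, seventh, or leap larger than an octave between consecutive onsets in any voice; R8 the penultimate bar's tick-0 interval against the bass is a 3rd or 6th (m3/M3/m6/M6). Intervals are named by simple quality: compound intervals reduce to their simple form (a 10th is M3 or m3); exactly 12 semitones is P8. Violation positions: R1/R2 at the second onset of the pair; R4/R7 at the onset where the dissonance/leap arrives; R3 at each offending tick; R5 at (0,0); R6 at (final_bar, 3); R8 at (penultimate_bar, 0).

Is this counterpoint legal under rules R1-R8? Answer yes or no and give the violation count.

bar 0: v0=A3 v1=A4 (P8)
bar 1: v0=B3 v1=D4 (m3)
bar 2: v0=D4 v1=B4 (M6)
bar 3: v0=C4 v1=E4 (M3)
bar 4: v0=E4 v1=G4 (m3)
bar 5: v0=D4 v1=A4 (P5)
bar 6: v0=B3 v1=G4 (m6)
bar 7: v0=D4 v1=D5 (P8)
bar 8: v0=C4 v1=E4 (M3)
bar 9: v0=G3 v1=D5 (P5)
bar 10: v0=A3 v1=A4 (P8)
  R4 @ bar1.2: B3/F4 TT untreated
  R7 @ bar2.0: F4->B4 leap 6st
  R7 @ bar2.2: B4->F4 leap 6st
  R2 @ bar5.0: E4/C5 m6 -> D4/A4 P5 similar
  R1 @ bar7.0: B3/B4 P8 -> D4/D5 P8 similar
  R7 @ bar8.0: D5->E4 leap 10st
  R8 @ bar9.0: penult P5 not 3rd/6th
  R7 @ bar9.2: D5->E4 leap 10st
  R2 @ bar10.0: G3/E4 M6 -> A3/A4 P8 similar

No (9 violations)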